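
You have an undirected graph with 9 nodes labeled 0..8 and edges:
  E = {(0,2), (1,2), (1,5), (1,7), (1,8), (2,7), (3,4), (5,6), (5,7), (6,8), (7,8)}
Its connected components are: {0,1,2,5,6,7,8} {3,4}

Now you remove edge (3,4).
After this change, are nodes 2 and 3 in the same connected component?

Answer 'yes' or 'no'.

Answer: no

Derivation:
Initial components: {0,1,2,5,6,7,8} {3,4}
Removing edge (3,4): it was a bridge — component count 2 -> 3.
New components: {0,1,2,5,6,7,8} {3} {4}
Are 2 and 3 in the same component? no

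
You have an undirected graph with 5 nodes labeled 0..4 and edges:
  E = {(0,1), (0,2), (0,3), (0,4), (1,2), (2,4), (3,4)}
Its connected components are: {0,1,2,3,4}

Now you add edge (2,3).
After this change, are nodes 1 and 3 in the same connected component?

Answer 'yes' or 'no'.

Answer: yes

Derivation:
Initial components: {0,1,2,3,4}
Adding edge (2,3): both already in same component {0,1,2,3,4}. No change.
New components: {0,1,2,3,4}
Are 1 and 3 in the same component? yes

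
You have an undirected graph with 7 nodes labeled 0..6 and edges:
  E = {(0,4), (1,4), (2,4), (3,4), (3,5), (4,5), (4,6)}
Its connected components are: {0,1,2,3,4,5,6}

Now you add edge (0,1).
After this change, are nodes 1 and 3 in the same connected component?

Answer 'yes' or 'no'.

Answer: yes

Derivation:
Initial components: {0,1,2,3,4,5,6}
Adding edge (0,1): both already in same component {0,1,2,3,4,5,6}. No change.
New components: {0,1,2,3,4,5,6}
Are 1 and 3 in the same component? yes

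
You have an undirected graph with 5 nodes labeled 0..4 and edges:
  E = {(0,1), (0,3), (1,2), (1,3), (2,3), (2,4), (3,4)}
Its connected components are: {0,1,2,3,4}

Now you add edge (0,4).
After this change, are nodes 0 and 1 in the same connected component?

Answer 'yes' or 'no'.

Answer: yes

Derivation:
Initial components: {0,1,2,3,4}
Adding edge (0,4): both already in same component {0,1,2,3,4}. No change.
New components: {0,1,2,3,4}
Are 0 and 1 in the same component? yes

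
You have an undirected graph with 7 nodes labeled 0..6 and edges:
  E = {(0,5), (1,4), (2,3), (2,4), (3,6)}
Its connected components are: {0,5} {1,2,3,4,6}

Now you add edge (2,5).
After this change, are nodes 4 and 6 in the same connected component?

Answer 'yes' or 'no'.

Answer: yes

Derivation:
Initial components: {0,5} {1,2,3,4,6}
Adding edge (2,5): merges {1,2,3,4,6} and {0,5}.
New components: {0,1,2,3,4,5,6}
Are 4 and 6 in the same component? yes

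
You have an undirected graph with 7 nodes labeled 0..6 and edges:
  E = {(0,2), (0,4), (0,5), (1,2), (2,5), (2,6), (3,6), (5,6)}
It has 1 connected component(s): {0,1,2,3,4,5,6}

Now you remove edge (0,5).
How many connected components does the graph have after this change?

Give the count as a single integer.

Answer: 1

Derivation:
Initial component count: 1
Remove (0,5): not a bridge. Count unchanged: 1.
  After removal, components: {0,1,2,3,4,5,6}
New component count: 1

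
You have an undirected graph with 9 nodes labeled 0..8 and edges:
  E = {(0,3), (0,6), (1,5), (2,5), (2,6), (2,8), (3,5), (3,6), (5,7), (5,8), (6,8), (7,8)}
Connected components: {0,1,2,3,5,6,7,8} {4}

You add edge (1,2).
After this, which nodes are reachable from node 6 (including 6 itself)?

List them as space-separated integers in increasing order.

Before: nodes reachable from 6: {0,1,2,3,5,6,7,8}
Adding (1,2): both endpoints already in same component. Reachability from 6 unchanged.
After: nodes reachable from 6: {0,1,2,3,5,6,7,8}

Answer: 0 1 2 3 5 6 7 8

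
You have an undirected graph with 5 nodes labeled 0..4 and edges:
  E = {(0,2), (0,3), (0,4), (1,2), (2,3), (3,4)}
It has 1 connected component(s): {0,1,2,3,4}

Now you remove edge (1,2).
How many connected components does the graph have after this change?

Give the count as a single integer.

Answer: 2

Derivation:
Initial component count: 1
Remove (1,2): it was a bridge. Count increases: 1 -> 2.
  After removal, components: {0,2,3,4} {1}
New component count: 2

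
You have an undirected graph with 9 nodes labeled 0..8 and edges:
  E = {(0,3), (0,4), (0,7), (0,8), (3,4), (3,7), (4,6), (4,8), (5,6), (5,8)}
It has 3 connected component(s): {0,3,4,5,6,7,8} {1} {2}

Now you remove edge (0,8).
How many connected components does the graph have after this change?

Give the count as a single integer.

Initial component count: 3
Remove (0,8): not a bridge. Count unchanged: 3.
  After removal, components: {0,3,4,5,6,7,8} {1} {2}
New component count: 3

Answer: 3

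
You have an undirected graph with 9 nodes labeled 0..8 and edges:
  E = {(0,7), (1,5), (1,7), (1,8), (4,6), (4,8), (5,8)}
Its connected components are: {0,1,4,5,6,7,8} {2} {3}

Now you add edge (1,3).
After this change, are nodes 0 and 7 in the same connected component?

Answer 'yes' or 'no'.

Answer: yes

Derivation:
Initial components: {0,1,4,5,6,7,8} {2} {3}
Adding edge (1,3): merges {0,1,4,5,6,7,8} and {3}.
New components: {0,1,3,4,5,6,7,8} {2}
Are 0 and 7 in the same component? yes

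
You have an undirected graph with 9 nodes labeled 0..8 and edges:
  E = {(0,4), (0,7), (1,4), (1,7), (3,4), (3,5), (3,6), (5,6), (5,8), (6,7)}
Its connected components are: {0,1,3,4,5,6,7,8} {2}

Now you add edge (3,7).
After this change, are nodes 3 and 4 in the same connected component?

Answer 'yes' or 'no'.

Initial components: {0,1,3,4,5,6,7,8} {2}
Adding edge (3,7): both already in same component {0,1,3,4,5,6,7,8}. No change.
New components: {0,1,3,4,5,6,7,8} {2}
Are 3 and 4 in the same component? yes

Answer: yes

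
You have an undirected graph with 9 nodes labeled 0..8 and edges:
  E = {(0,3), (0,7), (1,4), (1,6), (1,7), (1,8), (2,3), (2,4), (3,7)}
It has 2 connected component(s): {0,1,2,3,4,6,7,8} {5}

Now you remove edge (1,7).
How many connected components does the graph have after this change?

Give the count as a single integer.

Answer: 2

Derivation:
Initial component count: 2
Remove (1,7): not a bridge. Count unchanged: 2.
  After removal, components: {0,1,2,3,4,6,7,8} {5}
New component count: 2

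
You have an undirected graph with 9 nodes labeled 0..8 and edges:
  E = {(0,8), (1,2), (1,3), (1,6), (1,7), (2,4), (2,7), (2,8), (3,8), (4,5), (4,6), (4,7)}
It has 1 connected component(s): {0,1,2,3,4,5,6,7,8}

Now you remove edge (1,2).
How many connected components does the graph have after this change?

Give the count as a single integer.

Initial component count: 1
Remove (1,2): not a bridge. Count unchanged: 1.
  After removal, components: {0,1,2,3,4,5,6,7,8}
New component count: 1

Answer: 1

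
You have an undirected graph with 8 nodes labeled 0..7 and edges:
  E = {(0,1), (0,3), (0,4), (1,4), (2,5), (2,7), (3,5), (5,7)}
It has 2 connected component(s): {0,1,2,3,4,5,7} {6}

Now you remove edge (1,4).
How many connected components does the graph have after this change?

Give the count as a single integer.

Answer: 2

Derivation:
Initial component count: 2
Remove (1,4): not a bridge. Count unchanged: 2.
  After removal, components: {0,1,2,3,4,5,7} {6}
New component count: 2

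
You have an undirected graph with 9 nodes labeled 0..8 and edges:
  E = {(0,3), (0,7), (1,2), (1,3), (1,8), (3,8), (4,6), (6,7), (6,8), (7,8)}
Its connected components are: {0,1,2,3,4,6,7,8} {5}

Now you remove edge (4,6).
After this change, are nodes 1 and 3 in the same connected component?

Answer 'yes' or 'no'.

Initial components: {0,1,2,3,4,6,7,8} {5}
Removing edge (4,6): it was a bridge — component count 2 -> 3.
New components: {0,1,2,3,6,7,8} {4} {5}
Are 1 and 3 in the same component? yes

Answer: yes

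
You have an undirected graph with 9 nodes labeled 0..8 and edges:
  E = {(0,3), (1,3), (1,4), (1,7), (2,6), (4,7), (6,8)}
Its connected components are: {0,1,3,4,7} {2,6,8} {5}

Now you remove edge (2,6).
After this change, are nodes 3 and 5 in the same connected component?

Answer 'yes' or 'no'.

Answer: no

Derivation:
Initial components: {0,1,3,4,7} {2,6,8} {5}
Removing edge (2,6): it was a bridge — component count 3 -> 4.
New components: {0,1,3,4,7} {2} {5} {6,8}
Are 3 and 5 in the same component? no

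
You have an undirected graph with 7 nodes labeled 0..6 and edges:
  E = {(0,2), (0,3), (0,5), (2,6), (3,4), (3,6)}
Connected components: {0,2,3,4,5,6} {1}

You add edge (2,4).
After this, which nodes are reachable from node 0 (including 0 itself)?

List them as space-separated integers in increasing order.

Before: nodes reachable from 0: {0,2,3,4,5,6}
Adding (2,4): both endpoints already in same component. Reachability from 0 unchanged.
After: nodes reachable from 0: {0,2,3,4,5,6}

Answer: 0 2 3 4 5 6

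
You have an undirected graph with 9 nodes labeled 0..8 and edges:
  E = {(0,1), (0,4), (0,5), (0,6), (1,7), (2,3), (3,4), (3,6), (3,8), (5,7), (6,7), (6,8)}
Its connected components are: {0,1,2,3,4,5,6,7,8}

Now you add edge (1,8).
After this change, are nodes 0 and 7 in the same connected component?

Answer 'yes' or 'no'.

Answer: yes

Derivation:
Initial components: {0,1,2,3,4,5,6,7,8}
Adding edge (1,8): both already in same component {0,1,2,3,4,5,6,7,8}. No change.
New components: {0,1,2,3,4,5,6,7,8}
Are 0 and 7 in the same component? yes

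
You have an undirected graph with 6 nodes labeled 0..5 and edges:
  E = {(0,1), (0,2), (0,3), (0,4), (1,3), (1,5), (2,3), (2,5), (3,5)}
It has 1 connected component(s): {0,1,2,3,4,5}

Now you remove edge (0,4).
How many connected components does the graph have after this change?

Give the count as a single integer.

Initial component count: 1
Remove (0,4): it was a bridge. Count increases: 1 -> 2.
  After removal, components: {0,1,2,3,5} {4}
New component count: 2

Answer: 2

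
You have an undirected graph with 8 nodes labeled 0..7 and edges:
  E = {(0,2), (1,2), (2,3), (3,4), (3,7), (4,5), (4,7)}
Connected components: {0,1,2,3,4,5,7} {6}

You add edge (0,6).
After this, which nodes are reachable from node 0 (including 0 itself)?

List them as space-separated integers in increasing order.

Before: nodes reachable from 0: {0,1,2,3,4,5,7}
Adding (0,6): merges 0's component with another. Reachability grows.
After: nodes reachable from 0: {0,1,2,3,4,5,6,7}

Answer: 0 1 2 3 4 5 6 7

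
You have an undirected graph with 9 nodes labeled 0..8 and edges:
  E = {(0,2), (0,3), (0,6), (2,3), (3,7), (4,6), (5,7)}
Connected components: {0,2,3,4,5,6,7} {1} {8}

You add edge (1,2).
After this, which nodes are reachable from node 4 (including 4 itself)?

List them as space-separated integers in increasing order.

Answer: 0 1 2 3 4 5 6 7

Derivation:
Before: nodes reachable from 4: {0,2,3,4,5,6,7}
Adding (1,2): merges 4's component with another. Reachability grows.
After: nodes reachable from 4: {0,1,2,3,4,5,6,7}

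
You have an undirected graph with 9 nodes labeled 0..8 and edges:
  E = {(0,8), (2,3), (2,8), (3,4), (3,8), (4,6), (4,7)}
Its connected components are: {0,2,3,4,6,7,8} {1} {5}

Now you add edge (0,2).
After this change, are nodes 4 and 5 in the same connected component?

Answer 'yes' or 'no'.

Answer: no

Derivation:
Initial components: {0,2,3,4,6,7,8} {1} {5}
Adding edge (0,2): both already in same component {0,2,3,4,6,7,8}. No change.
New components: {0,2,3,4,6,7,8} {1} {5}
Are 4 and 5 in the same component? no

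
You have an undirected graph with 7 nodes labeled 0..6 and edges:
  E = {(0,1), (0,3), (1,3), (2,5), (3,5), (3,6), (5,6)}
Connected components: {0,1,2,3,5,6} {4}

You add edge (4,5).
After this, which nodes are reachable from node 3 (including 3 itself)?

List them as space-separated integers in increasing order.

Before: nodes reachable from 3: {0,1,2,3,5,6}
Adding (4,5): merges 3's component with another. Reachability grows.
After: nodes reachable from 3: {0,1,2,3,4,5,6}

Answer: 0 1 2 3 4 5 6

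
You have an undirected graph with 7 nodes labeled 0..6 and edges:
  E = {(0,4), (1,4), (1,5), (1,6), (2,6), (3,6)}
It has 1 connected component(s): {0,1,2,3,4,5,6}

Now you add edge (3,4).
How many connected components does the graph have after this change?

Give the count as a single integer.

Answer: 1

Derivation:
Initial component count: 1
Add (3,4): endpoints already in same component. Count unchanged: 1.
New component count: 1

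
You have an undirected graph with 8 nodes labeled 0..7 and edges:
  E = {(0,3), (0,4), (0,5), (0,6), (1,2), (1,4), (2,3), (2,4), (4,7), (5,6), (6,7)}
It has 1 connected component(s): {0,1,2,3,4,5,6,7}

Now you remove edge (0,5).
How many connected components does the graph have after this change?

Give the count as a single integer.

Answer: 1

Derivation:
Initial component count: 1
Remove (0,5): not a bridge. Count unchanged: 1.
  After removal, components: {0,1,2,3,4,5,6,7}
New component count: 1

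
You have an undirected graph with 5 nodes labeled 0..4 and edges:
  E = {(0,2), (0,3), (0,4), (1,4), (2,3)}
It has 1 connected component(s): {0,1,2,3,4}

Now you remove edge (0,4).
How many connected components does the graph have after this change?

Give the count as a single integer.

Initial component count: 1
Remove (0,4): it was a bridge. Count increases: 1 -> 2.
  After removal, components: {0,2,3} {1,4}
New component count: 2

Answer: 2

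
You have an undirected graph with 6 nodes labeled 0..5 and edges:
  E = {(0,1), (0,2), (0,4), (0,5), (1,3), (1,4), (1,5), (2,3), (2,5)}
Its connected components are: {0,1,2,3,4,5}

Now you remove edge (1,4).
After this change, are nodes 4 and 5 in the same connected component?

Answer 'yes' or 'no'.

Answer: yes

Derivation:
Initial components: {0,1,2,3,4,5}
Removing edge (1,4): not a bridge — component count unchanged at 1.
New components: {0,1,2,3,4,5}
Are 4 and 5 in the same component? yes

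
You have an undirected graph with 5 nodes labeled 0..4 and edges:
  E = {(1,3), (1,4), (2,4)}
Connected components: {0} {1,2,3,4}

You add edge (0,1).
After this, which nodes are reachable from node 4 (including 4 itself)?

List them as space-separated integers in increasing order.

Answer: 0 1 2 3 4

Derivation:
Before: nodes reachable from 4: {1,2,3,4}
Adding (0,1): merges 4's component with another. Reachability grows.
After: nodes reachable from 4: {0,1,2,3,4}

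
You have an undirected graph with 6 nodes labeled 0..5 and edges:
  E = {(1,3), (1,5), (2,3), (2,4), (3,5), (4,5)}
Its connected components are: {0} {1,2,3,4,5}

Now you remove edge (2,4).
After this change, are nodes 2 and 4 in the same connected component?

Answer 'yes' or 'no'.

Initial components: {0} {1,2,3,4,5}
Removing edge (2,4): not a bridge — component count unchanged at 2.
New components: {0} {1,2,3,4,5}
Are 2 and 4 in the same component? yes

Answer: yes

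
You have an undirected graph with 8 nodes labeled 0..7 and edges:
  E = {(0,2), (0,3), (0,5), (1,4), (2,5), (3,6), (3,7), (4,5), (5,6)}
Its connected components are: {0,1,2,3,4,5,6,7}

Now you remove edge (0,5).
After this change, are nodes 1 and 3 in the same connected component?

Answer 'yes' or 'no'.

Initial components: {0,1,2,3,4,5,6,7}
Removing edge (0,5): not a bridge — component count unchanged at 1.
New components: {0,1,2,3,4,5,6,7}
Are 1 and 3 in the same component? yes

Answer: yes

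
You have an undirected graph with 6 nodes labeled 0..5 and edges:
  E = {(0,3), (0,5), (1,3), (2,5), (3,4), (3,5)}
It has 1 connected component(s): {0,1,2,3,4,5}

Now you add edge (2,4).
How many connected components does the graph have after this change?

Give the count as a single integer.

Initial component count: 1
Add (2,4): endpoints already in same component. Count unchanged: 1.
New component count: 1

Answer: 1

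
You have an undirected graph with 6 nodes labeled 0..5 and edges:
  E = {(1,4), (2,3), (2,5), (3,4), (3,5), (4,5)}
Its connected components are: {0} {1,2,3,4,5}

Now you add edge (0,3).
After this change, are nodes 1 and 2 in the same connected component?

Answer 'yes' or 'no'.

Initial components: {0} {1,2,3,4,5}
Adding edge (0,3): merges {0} and {1,2,3,4,5}.
New components: {0,1,2,3,4,5}
Are 1 and 2 in the same component? yes

Answer: yes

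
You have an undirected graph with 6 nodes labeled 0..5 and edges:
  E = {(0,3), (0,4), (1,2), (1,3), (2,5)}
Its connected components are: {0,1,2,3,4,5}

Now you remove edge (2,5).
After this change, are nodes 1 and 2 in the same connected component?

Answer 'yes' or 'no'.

Answer: yes

Derivation:
Initial components: {0,1,2,3,4,5}
Removing edge (2,5): it was a bridge — component count 1 -> 2.
New components: {0,1,2,3,4} {5}
Are 1 and 2 in the same component? yes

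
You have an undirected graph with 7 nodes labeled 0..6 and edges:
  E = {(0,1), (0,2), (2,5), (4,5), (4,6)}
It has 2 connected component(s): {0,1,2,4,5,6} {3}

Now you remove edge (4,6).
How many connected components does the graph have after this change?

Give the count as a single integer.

Initial component count: 2
Remove (4,6): it was a bridge. Count increases: 2 -> 3.
  After removal, components: {0,1,2,4,5} {3} {6}
New component count: 3

Answer: 3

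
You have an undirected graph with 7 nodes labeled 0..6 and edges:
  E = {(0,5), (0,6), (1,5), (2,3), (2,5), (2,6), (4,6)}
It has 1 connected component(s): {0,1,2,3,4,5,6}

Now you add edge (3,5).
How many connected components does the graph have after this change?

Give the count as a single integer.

Initial component count: 1
Add (3,5): endpoints already in same component. Count unchanged: 1.
New component count: 1

Answer: 1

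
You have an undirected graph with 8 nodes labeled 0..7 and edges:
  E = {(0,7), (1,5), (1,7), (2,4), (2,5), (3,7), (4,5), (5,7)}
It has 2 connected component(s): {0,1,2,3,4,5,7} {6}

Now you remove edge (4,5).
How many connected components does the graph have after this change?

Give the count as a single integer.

Answer: 2

Derivation:
Initial component count: 2
Remove (4,5): not a bridge. Count unchanged: 2.
  After removal, components: {0,1,2,3,4,5,7} {6}
New component count: 2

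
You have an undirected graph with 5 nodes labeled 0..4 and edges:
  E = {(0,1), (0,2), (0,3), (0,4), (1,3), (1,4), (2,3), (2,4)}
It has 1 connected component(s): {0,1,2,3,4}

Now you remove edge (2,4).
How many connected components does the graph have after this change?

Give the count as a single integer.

Initial component count: 1
Remove (2,4): not a bridge. Count unchanged: 1.
  After removal, components: {0,1,2,3,4}
New component count: 1

Answer: 1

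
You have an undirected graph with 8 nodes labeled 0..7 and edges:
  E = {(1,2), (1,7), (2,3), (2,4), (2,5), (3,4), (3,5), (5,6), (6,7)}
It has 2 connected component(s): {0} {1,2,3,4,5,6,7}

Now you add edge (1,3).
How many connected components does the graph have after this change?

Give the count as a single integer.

Answer: 2

Derivation:
Initial component count: 2
Add (1,3): endpoints already in same component. Count unchanged: 2.
New component count: 2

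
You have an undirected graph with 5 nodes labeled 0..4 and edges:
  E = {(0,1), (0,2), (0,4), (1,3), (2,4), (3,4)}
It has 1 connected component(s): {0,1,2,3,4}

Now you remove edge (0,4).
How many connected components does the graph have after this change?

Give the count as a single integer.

Initial component count: 1
Remove (0,4): not a bridge. Count unchanged: 1.
  After removal, components: {0,1,2,3,4}
New component count: 1

Answer: 1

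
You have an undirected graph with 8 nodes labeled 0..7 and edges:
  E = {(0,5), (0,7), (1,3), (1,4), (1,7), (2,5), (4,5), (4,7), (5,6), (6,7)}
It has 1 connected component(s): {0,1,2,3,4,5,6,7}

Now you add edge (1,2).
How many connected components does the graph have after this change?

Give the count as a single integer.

Initial component count: 1
Add (1,2): endpoints already in same component. Count unchanged: 1.
New component count: 1

Answer: 1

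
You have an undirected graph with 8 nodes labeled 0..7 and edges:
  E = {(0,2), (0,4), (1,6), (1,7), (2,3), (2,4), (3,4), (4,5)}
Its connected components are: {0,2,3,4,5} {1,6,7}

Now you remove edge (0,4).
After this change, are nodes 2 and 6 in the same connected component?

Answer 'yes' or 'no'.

Answer: no

Derivation:
Initial components: {0,2,3,4,5} {1,6,7}
Removing edge (0,4): not a bridge — component count unchanged at 2.
New components: {0,2,3,4,5} {1,6,7}
Are 2 and 6 in the same component? no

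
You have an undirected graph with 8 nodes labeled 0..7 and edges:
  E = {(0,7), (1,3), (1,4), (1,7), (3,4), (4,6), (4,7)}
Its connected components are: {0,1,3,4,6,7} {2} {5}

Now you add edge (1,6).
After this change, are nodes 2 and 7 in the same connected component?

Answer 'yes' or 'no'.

Answer: no

Derivation:
Initial components: {0,1,3,4,6,7} {2} {5}
Adding edge (1,6): both already in same component {0,1,3,4,6,7}. No change.
New components: {0,1,3,4,6,7} {2} {5}
Are 2 and 7 in the same component? no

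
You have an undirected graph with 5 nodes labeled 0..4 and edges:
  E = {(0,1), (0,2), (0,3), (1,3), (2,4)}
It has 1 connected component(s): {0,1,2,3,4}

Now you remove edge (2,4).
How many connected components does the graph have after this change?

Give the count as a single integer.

Initial component count: 1
Remove (2,4): it was a bridge. Count increases: 1 -> 2.
  After removal, components: {0,1,2,3} {4}
New component count: 2

Answer: 2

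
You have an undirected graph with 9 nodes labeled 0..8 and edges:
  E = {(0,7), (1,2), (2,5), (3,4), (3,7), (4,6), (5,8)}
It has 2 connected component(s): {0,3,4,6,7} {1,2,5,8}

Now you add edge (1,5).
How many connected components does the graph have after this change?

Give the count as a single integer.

Initial component count: 2
Add (1,5): endpoints already in same component. Count unchanged: 2.
New component count: 2

Answer: 2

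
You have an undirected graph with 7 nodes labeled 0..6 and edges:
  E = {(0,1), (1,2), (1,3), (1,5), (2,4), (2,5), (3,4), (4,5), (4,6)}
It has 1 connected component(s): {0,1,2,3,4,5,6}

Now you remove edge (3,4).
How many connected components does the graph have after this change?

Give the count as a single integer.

Answer: 1

Derivation:
Initial component count: 1
Remove (3,4): not a bridge. Count unchanged: 1.
  After removal, components: {0,1,2,3,4,5,6}
New component count: 1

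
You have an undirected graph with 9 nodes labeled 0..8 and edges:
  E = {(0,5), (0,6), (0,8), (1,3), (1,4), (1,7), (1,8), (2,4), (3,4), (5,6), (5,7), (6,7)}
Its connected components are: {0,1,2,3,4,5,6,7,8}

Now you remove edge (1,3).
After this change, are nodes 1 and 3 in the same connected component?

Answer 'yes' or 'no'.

Answer: yes

Derivation:
Initial components: {0,1,2,3,4,5,6,7,8}
Removing edge (1,3): not a bridge — component count unchanged at 1.
New components: {0,1,2,3,4,5,6,7,8}
Are 1 and 3 in the same component? yes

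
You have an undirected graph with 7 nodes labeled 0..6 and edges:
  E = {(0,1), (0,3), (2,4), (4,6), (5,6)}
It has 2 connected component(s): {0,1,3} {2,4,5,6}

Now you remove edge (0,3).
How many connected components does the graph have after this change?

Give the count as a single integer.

Initial component count: 2
Remove (0,3): it was a bridge. Count increases: 2 -> 3.
  After removal, components: {0,1} {2,4,5,6} {3}
New component count: 3

Answer: 3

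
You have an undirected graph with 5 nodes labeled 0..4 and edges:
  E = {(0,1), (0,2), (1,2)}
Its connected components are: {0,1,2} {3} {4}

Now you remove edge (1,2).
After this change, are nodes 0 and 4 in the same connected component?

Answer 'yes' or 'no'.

Answer: no

Derivation:
Initial components: {0,1,2} {3} {4}
Removing edge (1,2): not a bridge — component count unchanged at 3.
New components: {0,1,2} {3} {4}
Are 0 and 4 in the same component? no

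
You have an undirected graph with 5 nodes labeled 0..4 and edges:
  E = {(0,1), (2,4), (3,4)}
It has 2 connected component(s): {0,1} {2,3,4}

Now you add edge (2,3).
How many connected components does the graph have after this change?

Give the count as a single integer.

Initial component count: 2
Add (2,3): endpoints already in same component. Count unchanged: 2.
New component count: 2

Answer: 2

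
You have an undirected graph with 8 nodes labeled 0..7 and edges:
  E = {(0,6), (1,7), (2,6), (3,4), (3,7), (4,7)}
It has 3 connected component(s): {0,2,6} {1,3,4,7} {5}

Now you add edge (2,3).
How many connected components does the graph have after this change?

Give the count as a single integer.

Answer: 2

Derivation:
Initial component count: 3
Add (2,3): merges two components. Count decreases: 3 -> 2.
New component count: 2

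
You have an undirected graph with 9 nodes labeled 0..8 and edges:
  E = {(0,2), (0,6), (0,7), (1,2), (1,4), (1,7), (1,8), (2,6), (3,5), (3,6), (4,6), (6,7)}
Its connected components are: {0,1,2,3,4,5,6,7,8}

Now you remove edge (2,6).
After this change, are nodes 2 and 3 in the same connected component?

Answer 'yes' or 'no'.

Initial components: {0,1,2,3,4,5,6,7,8}
Removing edge (2,6): not a bridge — component count unchanged at 1.
New components: {0,1,2,3,4,5,6,7,8}
Are 2 and 3 in the same component? yes

Answer: yes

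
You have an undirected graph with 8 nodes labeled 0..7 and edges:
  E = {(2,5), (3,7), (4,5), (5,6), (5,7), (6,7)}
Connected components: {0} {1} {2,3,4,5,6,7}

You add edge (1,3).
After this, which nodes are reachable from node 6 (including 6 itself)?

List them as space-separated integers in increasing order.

Answer: 1 2 3 4 5 6 7

Derivation:
Before: nodes reachable from 6: {2,3,4,5,6,7}
Adding (1,3): merges 6's component with another. Reachability grows.
After: nodes reachable from 6: {1,2,3,4,5,6,7}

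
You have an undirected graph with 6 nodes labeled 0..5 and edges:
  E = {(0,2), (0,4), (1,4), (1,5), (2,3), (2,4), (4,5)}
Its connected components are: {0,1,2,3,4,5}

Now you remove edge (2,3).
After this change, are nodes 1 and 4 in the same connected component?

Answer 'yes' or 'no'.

Answer: yes

Derivation:
Initial components: {0,1,2,3,4,5}
Removing edge (2,3): it was a bridge — component count 1 -> 2.
New components: {0,1,2,4,5} {3}
Are 1 and 4 in the same component? yes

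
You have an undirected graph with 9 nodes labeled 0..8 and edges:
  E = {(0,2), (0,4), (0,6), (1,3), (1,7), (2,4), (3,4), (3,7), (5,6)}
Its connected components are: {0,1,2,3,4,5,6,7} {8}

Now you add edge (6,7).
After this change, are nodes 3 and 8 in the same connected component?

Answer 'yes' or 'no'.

Initial components: {0,1,2,3,4,5,6,7} {8}
Adding edge (6,7): both already in same component {0,1,2,3,4,5,6,7}. No change.
New components: {0,1,2,3,4,5,6,7} {8}
Are 3 and 8 in the same component? no

Answer: no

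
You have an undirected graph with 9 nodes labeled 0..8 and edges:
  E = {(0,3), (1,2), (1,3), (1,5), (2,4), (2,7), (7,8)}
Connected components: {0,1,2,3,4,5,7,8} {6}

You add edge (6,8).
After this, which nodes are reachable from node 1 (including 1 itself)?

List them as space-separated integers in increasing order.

Answer: 0 1 2 3 4 5 6 7 8

Derivation:
Before: nodes reachable from 1: {0,1,2,3,4,5,7,8}
Adding (6,8): merges 1's component with another. Reachability grows.
After: nodes reachable from 1: {0,1,2,3,4,5,6,7,8}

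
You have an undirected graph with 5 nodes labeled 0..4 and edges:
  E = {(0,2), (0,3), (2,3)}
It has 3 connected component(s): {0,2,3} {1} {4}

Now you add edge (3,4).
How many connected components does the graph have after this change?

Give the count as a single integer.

Answer: 2

Derivation:
Initial component count: 3
Add (3,4): merges two components. Count decreases: 3 -> 2.
New component count: 2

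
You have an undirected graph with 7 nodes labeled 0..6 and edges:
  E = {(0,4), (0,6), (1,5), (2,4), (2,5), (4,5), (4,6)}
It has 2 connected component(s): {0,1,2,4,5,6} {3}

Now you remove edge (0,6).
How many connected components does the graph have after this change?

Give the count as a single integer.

Initial component count: 2
Remove (0,6): not a bridge. Count unchanged: 2.
  After removal, components: {0,1,2,4,5,6} {3}
New component count: 2

Answer: 2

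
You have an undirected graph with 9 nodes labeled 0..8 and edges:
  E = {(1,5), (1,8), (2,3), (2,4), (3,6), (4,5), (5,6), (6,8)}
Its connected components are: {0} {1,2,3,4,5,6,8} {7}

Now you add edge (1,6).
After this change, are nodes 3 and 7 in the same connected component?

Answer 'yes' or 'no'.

Answer: no

Derivation:
Initial components: {0} {1,2,3,4,5,6,8} {7}
Adding edge (1,6): both already in same component {1,2,3,4,5,6,8}. No change.
New components: {0} {1,2,3,4,5,6,8} {7}
Are 3 and 7 in the same component? no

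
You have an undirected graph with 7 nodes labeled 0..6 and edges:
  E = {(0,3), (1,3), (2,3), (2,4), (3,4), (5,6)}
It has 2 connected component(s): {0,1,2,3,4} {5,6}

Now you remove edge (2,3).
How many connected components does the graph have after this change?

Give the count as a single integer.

Answer: 2

Derivation:
Initial component count: 2
Remove (2,3): not a bridge. Count unchanged: 2.
  After removal, components: {0,1,2,3,4} {5,6}
New component count: 2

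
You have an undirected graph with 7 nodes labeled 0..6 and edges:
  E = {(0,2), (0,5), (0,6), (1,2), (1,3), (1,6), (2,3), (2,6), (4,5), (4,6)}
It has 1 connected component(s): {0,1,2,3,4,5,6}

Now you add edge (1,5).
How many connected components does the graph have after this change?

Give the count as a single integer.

Answer: 1

Derivation:
Initial component count: 1
Add (1,5): endpoints already in same component. Count unchanged: 1.
New component count: 1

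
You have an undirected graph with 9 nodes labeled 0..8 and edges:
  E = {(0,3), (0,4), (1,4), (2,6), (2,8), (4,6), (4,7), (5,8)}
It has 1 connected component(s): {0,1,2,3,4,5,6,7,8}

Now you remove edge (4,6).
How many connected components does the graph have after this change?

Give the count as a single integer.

Answer: 2

Derivation:
Initial component count: 1
Remove (4,6): it was a bridge. Count increases: 1 -> 2.
  After removal, components: {0,1,3,4,7} {2,5,6,8}
New component count: 2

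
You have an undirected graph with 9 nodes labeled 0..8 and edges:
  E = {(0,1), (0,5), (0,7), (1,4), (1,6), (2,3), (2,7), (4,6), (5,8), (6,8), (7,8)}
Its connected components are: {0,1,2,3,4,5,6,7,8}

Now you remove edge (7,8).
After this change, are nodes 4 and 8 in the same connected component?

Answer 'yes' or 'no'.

Initial components: {0,1,2,3,4,5,6,7,8}
Removing edge (7,8): not a bridge — component count unchanged at 1.
New components: {0,1,2,3,4,5,6,7,8}
Are 4 and 8 in the same component? yes

Answer: yes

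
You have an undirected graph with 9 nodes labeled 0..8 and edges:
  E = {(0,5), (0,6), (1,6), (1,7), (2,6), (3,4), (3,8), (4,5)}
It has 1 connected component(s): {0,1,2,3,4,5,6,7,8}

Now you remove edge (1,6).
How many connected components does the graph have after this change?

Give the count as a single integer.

Answer: 2

Derivation:
Initial component count: 1
Remove (1,6): it was a bridge. Count increases: 1 -> 2.
  After removal, components: {0,2,3,4,5,6,8} {1,7}
New component count: 2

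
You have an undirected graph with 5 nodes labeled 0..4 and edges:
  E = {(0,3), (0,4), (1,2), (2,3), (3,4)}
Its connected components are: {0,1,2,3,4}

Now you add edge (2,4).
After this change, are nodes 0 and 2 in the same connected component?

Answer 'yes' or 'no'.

Answer: yes

Derivation:
Initial components: {0,1,2,3,4}
Adding edge (2,4): both already in same component {0,1,2,3,4}. No change.
New components: {0,1,2,3,4}
Are 0 and 2 in the same component? yes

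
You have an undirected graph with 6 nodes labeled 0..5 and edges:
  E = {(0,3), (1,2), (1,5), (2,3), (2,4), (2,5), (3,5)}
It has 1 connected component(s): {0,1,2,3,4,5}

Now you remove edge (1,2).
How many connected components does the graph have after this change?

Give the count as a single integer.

Initial component count: 1
Remove (1,2): not a bridge. Count unchanged: 1.
  After removal, components: {0,1,2,3,4,5}
New component count: 1

Answer: 1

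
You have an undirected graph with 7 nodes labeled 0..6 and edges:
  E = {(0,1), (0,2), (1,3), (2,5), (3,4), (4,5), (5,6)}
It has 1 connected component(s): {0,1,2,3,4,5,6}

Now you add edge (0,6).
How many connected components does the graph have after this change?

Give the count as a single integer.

Answer: 1

Derivation:
Initial component count: 1
Add (0,6): endpoints already in same component. Count unchanged: 1.
New component count: 1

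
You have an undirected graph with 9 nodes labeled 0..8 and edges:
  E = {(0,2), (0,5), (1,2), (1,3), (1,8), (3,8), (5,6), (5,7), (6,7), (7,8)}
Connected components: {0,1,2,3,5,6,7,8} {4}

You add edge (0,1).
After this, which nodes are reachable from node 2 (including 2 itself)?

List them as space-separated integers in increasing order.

Before: nodes reachable from 2: {0,1,2,3,5,6,7,8}
Adding (0,1): both endpoints already in same component. Reachability from 2 unchanged.
After: nodes reachable from 2: {0,1,2,3,5,6,7,8}

Answer: 0 1 2 3 5 6 7 8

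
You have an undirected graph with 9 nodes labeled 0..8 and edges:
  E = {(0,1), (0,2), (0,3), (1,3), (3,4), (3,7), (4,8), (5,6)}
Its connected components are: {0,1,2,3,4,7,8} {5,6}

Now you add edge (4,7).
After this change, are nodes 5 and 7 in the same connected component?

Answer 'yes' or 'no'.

Answer: no

Derivation:
Initial components: {0,1,2,3,4,7,8} {5,6}
Adding edge (4,7): both already in same component {0,1,2,3,4,7,8}. No change.
New components: {0,1,2,3,4,7,8} {5,6}
Are 5 and 7 in the same component? no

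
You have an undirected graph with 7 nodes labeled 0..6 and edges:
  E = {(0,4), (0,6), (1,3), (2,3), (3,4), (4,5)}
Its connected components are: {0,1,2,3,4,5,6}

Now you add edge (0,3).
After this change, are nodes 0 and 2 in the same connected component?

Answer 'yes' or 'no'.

Initial components: {0,1,2,3,4,5,6}
Adding edge (0,3): both already in same component {0,1,2,3,4,5,6}. No change.
New components: {0,1,2,3,4,5,6}
Are 0 and 2 in the same component? yes

Answer: yes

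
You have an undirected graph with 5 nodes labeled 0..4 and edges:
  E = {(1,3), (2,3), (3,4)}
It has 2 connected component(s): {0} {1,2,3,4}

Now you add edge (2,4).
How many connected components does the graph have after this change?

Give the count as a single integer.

Answer: 2

Derivation:
Initial component count: 2
Add (2,4): endpoints already in same component. Count unchanged: 2.
New component count: 2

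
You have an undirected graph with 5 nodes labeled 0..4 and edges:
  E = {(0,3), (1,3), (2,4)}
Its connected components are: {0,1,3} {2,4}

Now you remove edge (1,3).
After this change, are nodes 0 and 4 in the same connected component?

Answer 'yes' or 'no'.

Initial components: {0,1,3} {2,4}
Removing edge (1,3): it was a bridge — component count 2 -> 3.
New components: {0,3} {1} {2,4}
Are 0 and 4 in the same component? no

Answer: no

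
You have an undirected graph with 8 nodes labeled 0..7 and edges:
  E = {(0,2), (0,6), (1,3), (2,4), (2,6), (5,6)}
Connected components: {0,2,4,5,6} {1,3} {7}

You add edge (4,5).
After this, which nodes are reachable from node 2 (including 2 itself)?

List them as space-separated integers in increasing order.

Answer: 0 2 4 5 6

Derivation:
Before: nodes reachable from 2: {0,2,4,5,6}
Adding (4,5): both endpoints already in same component. Reachability from 2 unchanged.
After: nodes reachable from 2: {0,2,4,5,6}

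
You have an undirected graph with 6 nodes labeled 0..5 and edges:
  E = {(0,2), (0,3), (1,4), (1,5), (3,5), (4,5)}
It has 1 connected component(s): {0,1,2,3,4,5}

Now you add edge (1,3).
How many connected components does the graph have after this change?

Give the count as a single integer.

Initial component count: 1
Add (1,3): endpoints already in same component. Count unchanged: 1.
New component count: 1

Answer: 1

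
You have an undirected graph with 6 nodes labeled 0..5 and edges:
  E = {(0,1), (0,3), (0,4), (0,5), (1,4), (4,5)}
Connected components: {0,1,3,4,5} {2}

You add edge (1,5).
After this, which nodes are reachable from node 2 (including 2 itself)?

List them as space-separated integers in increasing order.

Answer: 2

Derivation:
Before: nodes reachable from 2: {2}
Adding (1,5): both endpoints already in same component. Reachability from 2 unchanged.
After: nodes reachable from 2: {2}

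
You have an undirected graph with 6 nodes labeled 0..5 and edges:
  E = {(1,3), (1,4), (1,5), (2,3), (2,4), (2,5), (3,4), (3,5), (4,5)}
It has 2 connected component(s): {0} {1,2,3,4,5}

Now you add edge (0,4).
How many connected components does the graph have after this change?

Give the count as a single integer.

Initial component count: 2
Add (0,4): merges two components. Count decreases: 2 -> 1.
New component count: 1

Answer: 1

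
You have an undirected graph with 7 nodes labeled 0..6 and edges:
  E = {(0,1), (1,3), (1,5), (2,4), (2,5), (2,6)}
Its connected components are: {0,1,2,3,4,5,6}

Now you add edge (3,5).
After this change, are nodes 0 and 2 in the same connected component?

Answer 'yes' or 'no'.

Answer: yes

Derivation:
Initial components: {0,1,2,3,4,5,6}
Adding edge (3,5): both already in same component {0,1,2,3,4,5,6}. No change.
New components: {0,1,2,3,4,5,6}
Are 0 and 2 in the same component? yes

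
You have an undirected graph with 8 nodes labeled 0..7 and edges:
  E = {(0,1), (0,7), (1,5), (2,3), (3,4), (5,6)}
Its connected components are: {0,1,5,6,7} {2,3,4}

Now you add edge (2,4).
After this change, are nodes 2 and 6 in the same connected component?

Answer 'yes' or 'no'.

Initial components: {0,1,5,6,7} {2,3,4}
Adding edge (2,4): both already in same component {2,3,4}. No change.
New components: {0,1,5,6,7} {2,3,4}
Are 2 and 6 in the same component? no

Answer: no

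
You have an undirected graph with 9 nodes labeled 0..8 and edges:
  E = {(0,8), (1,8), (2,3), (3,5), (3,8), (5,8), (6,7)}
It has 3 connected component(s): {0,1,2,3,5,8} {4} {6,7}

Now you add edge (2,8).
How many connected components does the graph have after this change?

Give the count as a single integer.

Initial component count: 3
Add (2,8): endpoints already in same component. Count unchanged: 3.
New component count: 3

Answer: 3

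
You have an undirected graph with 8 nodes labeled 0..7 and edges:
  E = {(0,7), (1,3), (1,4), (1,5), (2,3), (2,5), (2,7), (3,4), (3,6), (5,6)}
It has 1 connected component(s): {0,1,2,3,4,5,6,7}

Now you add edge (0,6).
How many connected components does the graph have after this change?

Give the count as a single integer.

Answer: 1

Derivation:
Initial component count: 1
Add (0,6): endpoints already in same component. Count unchanged: 1.
New component count: 1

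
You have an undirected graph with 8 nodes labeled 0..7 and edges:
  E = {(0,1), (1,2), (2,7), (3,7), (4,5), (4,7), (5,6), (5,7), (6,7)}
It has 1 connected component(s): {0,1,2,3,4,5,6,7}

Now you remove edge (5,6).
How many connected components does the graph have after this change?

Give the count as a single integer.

Initial component count: 1
Remove (5,6): not a bridge. Count unchanged: 1.
  After removal, components: {0,1,2,3,4,5,6,7}
New component count: 1

Answer: 1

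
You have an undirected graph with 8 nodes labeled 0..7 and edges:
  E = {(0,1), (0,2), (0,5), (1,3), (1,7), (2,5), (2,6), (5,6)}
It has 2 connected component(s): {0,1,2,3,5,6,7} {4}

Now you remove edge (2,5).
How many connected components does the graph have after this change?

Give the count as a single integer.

Answer: 2

Derivation:
Initial component count: 2
Remove (2,5): not a bridge. Count unchanged: 2.
  After removal, components: {0,1,2,3,5,6,7} {4}
New component count: 2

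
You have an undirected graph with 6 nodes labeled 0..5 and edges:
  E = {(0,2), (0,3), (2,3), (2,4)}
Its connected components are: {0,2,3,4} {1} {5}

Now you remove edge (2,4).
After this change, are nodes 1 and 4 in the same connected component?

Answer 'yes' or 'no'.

Initial components: {0,2,3,4} {1} {5}
Removing edge (2,4): it was a bridge — component count 3 -> 4.
New components: {0,2,3} {1} {4} {5}
Are 1 and 4 in the same component? no

Answer: no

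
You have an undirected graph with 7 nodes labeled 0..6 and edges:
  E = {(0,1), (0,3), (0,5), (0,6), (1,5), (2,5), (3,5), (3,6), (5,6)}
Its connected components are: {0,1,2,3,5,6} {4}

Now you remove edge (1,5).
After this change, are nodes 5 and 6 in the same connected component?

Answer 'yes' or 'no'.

Initial components: {0,1,2,3,5,6} {4}
Removing edge (1,5): not a bridge — component count unchanged at 2.
New components: {0,1,2,3,5,6} {4}
Are 5 and 6 in the same component? yes

Answer: yes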